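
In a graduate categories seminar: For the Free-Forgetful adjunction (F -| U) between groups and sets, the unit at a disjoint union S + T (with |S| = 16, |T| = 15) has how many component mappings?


The unit eta_X: X -> U(F(X)) of the Free-Forgetful adjunction
maps each element of X to a generator of F(X). For X = S + T (disjoint
union in Set), |S + T| = |S| + |T|.
Total mappings = 16 + 15 = 31.

31


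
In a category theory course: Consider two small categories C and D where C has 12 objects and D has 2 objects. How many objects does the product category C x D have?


The product category C x D has objects that are pairs (c, d).
Number of pairs = |Ob(C)| * |Ob(D)| = 12 * 2 = 24

24


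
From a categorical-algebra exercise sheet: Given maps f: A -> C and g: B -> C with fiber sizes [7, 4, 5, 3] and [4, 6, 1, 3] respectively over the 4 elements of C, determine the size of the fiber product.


The pullback A x_C B consists of pairs (a, b) with f(a) = g(b).
For each element c in C, the fiber product has |f^-1(c)| * |g^-1(c)| elements.
Summing over C: 7 * 4 + 4 * 6 + 5 * 1 + 3 * 3
= 28 + 24 + 5 + 9 = 66

66


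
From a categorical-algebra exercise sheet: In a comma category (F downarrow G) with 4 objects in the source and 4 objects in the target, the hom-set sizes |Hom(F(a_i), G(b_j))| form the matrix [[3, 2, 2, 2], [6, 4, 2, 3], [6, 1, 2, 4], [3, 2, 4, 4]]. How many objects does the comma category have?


Objects of (F downarrow G) are triples (a, b, h: F(a)->G(b)).
The count equals the sum of all entries in the hom-matrix.
sum(row 0) = 9
sum(row 1) = 15
sum(row 2) = 13
sum(row 3) = 13
Grand total = 50

50


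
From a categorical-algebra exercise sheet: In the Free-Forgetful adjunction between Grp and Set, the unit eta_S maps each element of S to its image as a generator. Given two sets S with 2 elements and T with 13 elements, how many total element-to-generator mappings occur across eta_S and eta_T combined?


The unit eta_X: X -> U(F(X)) of the Free-Forgetful adjunction
maps each element of X to a generator of F(X). For X = S + T (disjoint
union in Set), |S + T| = |S| + |T|.
Total mappings = 2 + 13 = 15.

15


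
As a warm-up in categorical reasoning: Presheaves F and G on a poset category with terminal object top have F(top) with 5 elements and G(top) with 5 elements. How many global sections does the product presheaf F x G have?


Global sections of a presheaf on a poset with terminal top satisfy
Gamma(H) ~ H(top). Presheaves admit pointwise products, so
(F x G)(top) = F(top) x G(top) (Cartesian product).
|Gamma(F x G)| = |F(top)| * |G(top)| = 5 * 5 = 25.

25


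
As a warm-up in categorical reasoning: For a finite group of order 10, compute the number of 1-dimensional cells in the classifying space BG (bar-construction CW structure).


In the bar-construction CW model of BG, the n-cells are indexed by
n-tuples [g_1|...|g_n] of non-identity elements of G (degenerate
simplices with some g_i = e do not contribute cells), so there are
(|G| - 1)^n n-cells.
For dim = 1 with |G| = 10:
cells = (10 - 1)^1 = 9^1 = 9

9


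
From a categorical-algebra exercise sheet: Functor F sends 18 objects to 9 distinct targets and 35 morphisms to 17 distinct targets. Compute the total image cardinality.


The image of F consists of distinct objects and distinct morphisms.
|Im(F)| on objects = 9
|Im(F)| on morphisms = 17
Total image cardinality = 9 + 17 = 26

26


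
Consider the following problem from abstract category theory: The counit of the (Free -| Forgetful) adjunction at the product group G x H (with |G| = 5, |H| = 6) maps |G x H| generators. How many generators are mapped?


The counit epsilon_K: F(U(K)) -> K of the Free-Forgetful adjunction
maps |K| generators of F(U(K)) into K. For K = G x H (the product group),
|G x H| = |G| * |H|.
Total generators mapped = 5 * 6 = 30.

30


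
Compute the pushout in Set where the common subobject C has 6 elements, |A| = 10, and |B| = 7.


The pushout A +_C B identifies the images of C in A and B.
|A +_C B| = |A| + |B| - |C| (for injections).
= 10 + 7 - 6 = 11

11


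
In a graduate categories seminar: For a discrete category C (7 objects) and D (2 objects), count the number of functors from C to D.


A functor from a discrete category C to D is determined by
where each object maps. Each of the 7 objects of C can map
to any of the 2 objects of D independently.
Number of functors = 2^7 = 128

128


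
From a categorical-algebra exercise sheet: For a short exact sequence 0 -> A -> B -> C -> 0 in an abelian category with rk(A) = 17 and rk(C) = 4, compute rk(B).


For a short exact sequence 0 -> A -> B -> C -> 0,
rank is additive: rank(B) = rank(A) + rank(C).
rank(B) = 17 + 4 = 21

21


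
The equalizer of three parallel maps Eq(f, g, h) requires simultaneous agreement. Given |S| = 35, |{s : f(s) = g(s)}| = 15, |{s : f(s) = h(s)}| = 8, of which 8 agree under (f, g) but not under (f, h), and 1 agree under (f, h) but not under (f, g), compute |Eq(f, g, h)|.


Eq(f, g, h) is the triple-agreement set: points in S where all three
maps take the same value. Using inclusion-exclusion on the pairwise data:
Pair (f, g) agrees on 15 points; pair (f, h) on 8 points.
Points agreeing under (f, g) but not (f, h) = 8; under (f, h) but not (f, g) = 1.
Triple-agreement = agreement-in-(f, g) minus points that agree under (f, g) but not (f, h):
|Eq(f, g, h)| = 15 - 8 = 7
(cross-check via (f, h): 8 - 1 = 7.)

7


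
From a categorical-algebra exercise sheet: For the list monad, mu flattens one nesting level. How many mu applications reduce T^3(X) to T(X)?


Each application of mu: T^2 -> T removes one layer of nesting.
Starting at depth 3 (i.e., T^3(X)), we need to reach T(X).
Number of mu applications = 3 - 1 = 2

2


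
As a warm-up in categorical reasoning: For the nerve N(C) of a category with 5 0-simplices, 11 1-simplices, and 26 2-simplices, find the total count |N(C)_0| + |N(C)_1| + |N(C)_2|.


The 2-skeleton of the nerve N(C) consists of simplices in dimensions 0, 1, 2:
  |N(C)_0| = 5 (objects)
  |N(C)_1| = 11 (morphisms)
  |N(C)_2| = 26 (composable pairs)
Total = 5 + 11 + 26 = 42

42


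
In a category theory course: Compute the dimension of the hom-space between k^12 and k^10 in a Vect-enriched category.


In Vect-enriched categories, Hom(k^n, k^m) is the space of m x n matrices.
dim(Hom(k^12, k^10)) = 10 * 12 = 120

120


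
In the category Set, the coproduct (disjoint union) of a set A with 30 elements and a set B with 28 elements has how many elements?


In Set, the coproduct A + B is the disjoint union.
|A + B| = |A| + |B| = 30 + 28 = 58

58


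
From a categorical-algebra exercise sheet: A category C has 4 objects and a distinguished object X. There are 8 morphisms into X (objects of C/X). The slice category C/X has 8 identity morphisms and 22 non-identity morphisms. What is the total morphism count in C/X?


In the slice category C/X, objects are morphisms to X.
Identity morphisms: 8 (one per object of C/X).
Non-identity morphisms: 22.
Total = 8 + 22 = 30

30


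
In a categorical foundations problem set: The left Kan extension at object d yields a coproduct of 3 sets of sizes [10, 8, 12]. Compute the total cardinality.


Pointwise, the left Kan extension (Lan_F H)(d) is the colimit, indexed
by the comma category (F downarrow d), of H composed with the
projection (F downarrow d) -> C. Here that colimit is given
as a coproduct (disjoint union) of sets, so its cardinality is the
sum of the sizes of the summands.
Coproduct of sets with sizes: 10 + 8 + 12
= 30

30


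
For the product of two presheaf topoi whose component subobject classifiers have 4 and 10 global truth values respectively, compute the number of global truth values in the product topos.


In a product of presheaf topoi E_1 x E_2, the subobject classifier
is Omega = Omega_1 x Omega_2 (componentwise), so
|Omega(top)| = |Omega_1(top_1)| * |Omega_2(top_2)|.
= 4 * 10 = 40.

40


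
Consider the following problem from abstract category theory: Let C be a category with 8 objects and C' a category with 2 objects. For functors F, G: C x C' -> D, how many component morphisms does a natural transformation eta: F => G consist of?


A natural transformation eta: F => G assigns one component morphism per
object of the domain category.
The domain is the product category C x C', so
|Ob(C x C')| = |Ob(C)| * |Ob(C')| = 8 * 2 = 16.
Therefore eta has 16 component morphisms.

16


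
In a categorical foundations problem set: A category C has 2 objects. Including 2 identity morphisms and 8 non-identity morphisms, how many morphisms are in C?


Each object has an identity morphism, giving 2 identities.
Adding the 8 non-identity morphisms:
Total = 2 + 8 = 10

10


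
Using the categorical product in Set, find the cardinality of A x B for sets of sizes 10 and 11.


In Set, the product A x B is the Cartesian product.
By the universal property, |A x B| = |A| * |B|.
|A x B| = 10 * 11 = 110

110


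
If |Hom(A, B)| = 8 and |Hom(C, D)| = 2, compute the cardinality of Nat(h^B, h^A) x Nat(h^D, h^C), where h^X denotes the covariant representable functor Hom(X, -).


By the Yoneda lemma, Nat(h^B, h^A) is isomorphic to Hom(A, B),
so |Nat(h^B, h^A)| = |Hom(A, B)| and |Nat(h^D, h^C)| = |Hom(C, D)|.
|Hom(A, B)| = 8, |Hom(C, D)| = 2.
|Nat(h^B, h^A) x Nat(h^D, h^C)| = 8 * 2 = 16

16


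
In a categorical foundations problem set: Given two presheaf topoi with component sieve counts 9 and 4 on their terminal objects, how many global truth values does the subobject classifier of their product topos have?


In a product of presheaf topoi E_1 x E_2, the subobject classifier
is Omega = Omega_1 x Omega_2 (componentwise), so
|Omega(top)| = |Omega_1(top_1)| * |Omega_2(top_2)|.
= 9 * 4 = 36.

36


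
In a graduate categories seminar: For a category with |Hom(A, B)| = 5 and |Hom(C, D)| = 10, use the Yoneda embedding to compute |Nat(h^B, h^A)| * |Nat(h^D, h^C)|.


By the Yoneda lemma, Nat(h^B, h^A) is isomorphic to Hom(A, B),
so |Nat(h^B, h^A)| = |Hom(A, B)| and |Nat(h^D, h^C)| = |Hom(C, D)|.
|Hom(A, B)| = 5, |Hom(C, D)| = 10.
|Nat(h^B, h^A) x Nat(h^D, h^C)| = 5 * 10 = 50

50


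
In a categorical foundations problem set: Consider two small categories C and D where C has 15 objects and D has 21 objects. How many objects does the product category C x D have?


The product category C x D has objects that are pairs (c, d).
Number of pairs = |Ob(C)| * |Ob(D)| = 15 * 21 = 315

315


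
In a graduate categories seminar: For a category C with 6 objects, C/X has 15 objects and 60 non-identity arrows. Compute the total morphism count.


In the slice category C/X, objects are morphisms to X.
Identity morphisms: 15 (one per object of C/X).
Non-identity morphisms: 60.
Total = 15 + 60 = 75

75


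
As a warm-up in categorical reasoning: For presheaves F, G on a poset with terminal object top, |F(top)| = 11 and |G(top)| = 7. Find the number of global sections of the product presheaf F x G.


Global sections of a presheaf on a poset with terminal top satisfy
Gamma(H) ~ H(top). Presheaves admit pointwise products, so
(F x G)(top) = F(top) x G(top) (Cartesian product).
|Gamma(F x G)| = |F(top)| * |G(top)| = 11 * 7 = 77.

77


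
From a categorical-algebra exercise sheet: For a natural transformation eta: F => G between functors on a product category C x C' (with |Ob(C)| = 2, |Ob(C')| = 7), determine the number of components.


A natural transformation eta: F => G assigns one component morphism per
object of the domain category.
The domain is the product category C x C', so
|Ob(C x C')| = |Ob(C)| * |Ob(C')| = 2 * 7 = 14.
Therefore eta has 14 component morphisms.

14


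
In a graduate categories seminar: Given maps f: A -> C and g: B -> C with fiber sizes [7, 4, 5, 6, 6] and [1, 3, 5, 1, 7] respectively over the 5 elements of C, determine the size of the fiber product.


The pullback A x_C B consists of pairs (a, b) with f(a) = g(b).
For each element c in C, the fiber product has |f^-1(c)| * |g^-1(c)| elements.
Summing over C: 7 * 1 + 4 * 3 + 5 * 5 + 6 * 1 + 6 * 7
= 7 + 12 + 25 + 6 + 42 = 92

92


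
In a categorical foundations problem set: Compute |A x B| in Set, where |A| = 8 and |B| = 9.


In Set, the product A x B is the Cartesian product.
By the universal property, |A x B| = |A| * |B|.
|A x B| = 8 * 9 = 72

72


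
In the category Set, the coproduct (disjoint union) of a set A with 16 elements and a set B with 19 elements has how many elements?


In Set, the coproduct A + B is the disjoint union.
|A + B| = |A| + |B| = 16 + 19 = 35

35


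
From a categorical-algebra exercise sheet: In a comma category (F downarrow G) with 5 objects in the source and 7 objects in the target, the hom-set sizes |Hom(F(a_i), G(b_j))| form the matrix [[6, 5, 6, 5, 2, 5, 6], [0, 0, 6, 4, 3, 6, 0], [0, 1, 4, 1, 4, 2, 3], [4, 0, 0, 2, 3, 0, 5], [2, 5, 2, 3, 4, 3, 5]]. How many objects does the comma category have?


Objects of (F downarrow G) are triples (a, b, h: F(a)->G(b)).
The count equals the sum of all entries in the hom-matrix.
sum(row 0) = 35
sum(row 1) = 19
sum(row 2) = 15
sum(row 3) = 14
sum(row 4) = 24
Grand total = 107

107


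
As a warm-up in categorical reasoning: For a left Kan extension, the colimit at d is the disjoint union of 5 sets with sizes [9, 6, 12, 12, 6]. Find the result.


Pointwise, the left Kan extension (Lan_F H)(d) is the colimit, indexed
by the comma category (F downarrow d), of H composed with the
projection (F downarrow d) -> C. Here that colimit is given
as a coproduct (disjoint union) of sets, so its cardinality is the
sum of the sizes of the summands.
Coproduct of sets with sizes: 9 + 6 + 12 + 12 + 6
= 45

45


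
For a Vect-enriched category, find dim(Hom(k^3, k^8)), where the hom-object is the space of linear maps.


In Vect-enriched categories, Hom(k^n, k^m) is the space of m x n matrices.
dim(Hom(k^3, k^8)) = 8 * 3 = 24

24


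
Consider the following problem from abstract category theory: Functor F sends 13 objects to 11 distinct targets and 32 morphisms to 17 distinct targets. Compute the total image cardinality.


The image of F consists of distinct objects and distinct morphisms.
|Im(F)| on objects = 11
|Im(F)| on morphisms = 17
Total image cardinality = 11 + 17 = 28

28


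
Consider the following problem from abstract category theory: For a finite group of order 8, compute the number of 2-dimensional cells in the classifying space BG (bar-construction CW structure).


In the bar-construction CW model of BG, the n-cells are indexed by
n-tuples [g_1|...|g_n] of non-identity elements of G (degenerate
simplices with some g_i = e do not contribute cells), so there are
(|G| - 1)^n n-cells.
For dim = 2 with |G| = 8:
cells = (8 - 1)^2 = 7^2 = 49

49


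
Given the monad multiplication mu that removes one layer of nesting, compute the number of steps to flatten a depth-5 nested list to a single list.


Each application of mu: T^2 -> T removes one layer of nesting.
Starting at depth 5 (i.e., T^5(X)), we need to reach T(X).
Number of mu applications = 5 - 1 = 4

4


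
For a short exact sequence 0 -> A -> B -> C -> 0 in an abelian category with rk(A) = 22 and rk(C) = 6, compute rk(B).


For a short exact sequence 0 -> A -> B -> C -> 0,
rank is additive: rank(B) = rank(A) + rank(C).
rank(B) = 22 + 6 = 28

28


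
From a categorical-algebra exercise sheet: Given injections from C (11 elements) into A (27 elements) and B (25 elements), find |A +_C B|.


The pushout A +_C B identifies the images of C in A and B.
|A +_C B| = |A| + |B| - |C| (for injections).
= 27 + 25 - 11 = 41

41


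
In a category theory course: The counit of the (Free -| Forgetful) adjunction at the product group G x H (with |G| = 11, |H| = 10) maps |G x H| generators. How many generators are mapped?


The counit epsilon_K: F(U(K)) -> K of the Free-Forgetful adjunction
maps |K| generators of F(U(K)) into K. For K = G x H (the product group),
|G x H| = |G| * |H|.
Total generators mapped = 11 * 10 = 110.

110


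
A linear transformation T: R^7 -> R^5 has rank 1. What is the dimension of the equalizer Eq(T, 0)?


The equalizer of f and the zero map is ker(f).
By the rank-nullity theorem: dim(ker(f)) = dim(domain) - rank(f).
dim(ker(f)) = 7 - 1 = 6

6


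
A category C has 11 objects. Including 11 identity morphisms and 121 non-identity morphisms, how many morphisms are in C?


Each object has an identity morphism, giving 11 identities.
Adding the 121 non-identity morphisms:
Total = 11 + 121 = 132

132


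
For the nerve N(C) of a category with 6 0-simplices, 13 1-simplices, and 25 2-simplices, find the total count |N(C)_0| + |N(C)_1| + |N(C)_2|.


The 2-skeleton of the nerve N(C) consists of simplices in dimensions 0, 1, 2:
  |N(C)_0| = 6 (objects)
  |N(C)_1| = 13 (morphisms)
  |N(C)_2| = 25 (composable pairs)
Total = 6 + 13 + 25 = 44

44


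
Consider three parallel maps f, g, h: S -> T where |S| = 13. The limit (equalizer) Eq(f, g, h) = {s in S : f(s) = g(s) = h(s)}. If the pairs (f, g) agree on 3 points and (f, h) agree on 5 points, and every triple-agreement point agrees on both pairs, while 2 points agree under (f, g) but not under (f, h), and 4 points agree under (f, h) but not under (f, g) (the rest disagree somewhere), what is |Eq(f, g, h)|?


Eq(f, g, h) is the triple-agreement set: points in S where all three
maps take the same value. Using inclusion-exclusion on the pairwise data:
Pair (f, g) agrees on 3 points; pair (f, h) on 5 points.
Points agreeing under (f, g) but not (f, h) = 2; under (f, h) but not (f, g) = 4.
Triple-agreement = agreement-in-(f, g) minus points that agree under (f, g) but not (f, h):
|Eq(f, g, h)| = 3 - 2 = 1
(cross-check via (f, h): 5 - 4 = 1.)

1


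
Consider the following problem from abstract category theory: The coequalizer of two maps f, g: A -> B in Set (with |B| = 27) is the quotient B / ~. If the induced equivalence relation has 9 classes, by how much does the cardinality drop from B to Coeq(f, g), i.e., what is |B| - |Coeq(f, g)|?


The coequalizer Coeq(f, g) = B / ~ has one element per equivalence class.
|B| = 27, |Coeq(f, g)| = 9.
|B| - |Coeq(f, g)| = 27 - 9 = 18.

18


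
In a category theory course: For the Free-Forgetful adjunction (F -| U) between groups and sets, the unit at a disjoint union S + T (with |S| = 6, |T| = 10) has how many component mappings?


The unit eta_X: X -> U(F(X)) of the Free-Forgetful adjunction
maps each element of X to a generator of F(X). For X = S + T (disjoint
union in Set), |S + T| = |S| + |T|.
Total mappings = 6 + 10 = 16.

16


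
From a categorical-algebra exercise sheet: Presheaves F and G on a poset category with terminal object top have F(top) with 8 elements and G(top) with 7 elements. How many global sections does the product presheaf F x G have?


Global sections of a presheaf on a poset with terminal top satisfy
Gamma(H) ~ H(top). Presheaves admit pointwise products, so
(F x G)(top) = F(top) x G(top) (Cartesian product).
|Gamma(F x G)| = |F(top)| * |G(top)| = 8 * 7 = 56.

56


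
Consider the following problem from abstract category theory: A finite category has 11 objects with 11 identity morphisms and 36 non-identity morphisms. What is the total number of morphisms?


Each object has an identity morphism, giving 11 identities.
Adding the 36 non-identity morphisms:
Total = 11 + 36 = 47

47


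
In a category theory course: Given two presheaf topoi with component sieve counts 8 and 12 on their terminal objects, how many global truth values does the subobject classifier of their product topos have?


In a product of presheaf topoi E_1 x E_2, the subobject classifier
is Omega = Omega_1 x Omega_2 (componentwise), so
|Omega(top)| = |Omega_1(top_1)| * |Omega_2(top_2)|.
= 8 * 12 = 96.

96


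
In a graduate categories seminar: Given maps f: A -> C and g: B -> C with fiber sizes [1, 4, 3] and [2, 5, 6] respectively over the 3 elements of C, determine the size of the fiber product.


The pullback A x_C B consists of pairs (a, b) with f(a) = g(b).
For each element c in C, the fiber product has |f^-1(c)| * |g^-1(c)| elements.
Summing over C: 1 * 2 + 4 * 5 + 3 * 6
= 2 + 20 + 18 = 40

40


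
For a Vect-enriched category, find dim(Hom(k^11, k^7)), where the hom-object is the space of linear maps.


In Vect-enriched categories, Hom(k^n, k^m) is the space of m x n matrices.
dim(Hom(k^11, k^7)) = 7 * 11 = 77

77


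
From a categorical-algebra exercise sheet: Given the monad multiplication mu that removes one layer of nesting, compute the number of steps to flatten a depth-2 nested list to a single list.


Each application of mu: T^2 -> T removes one layer of nesting.
Starting at depth 2 (i.e., T^2(X)), we need to reach T(X).
Number of mu applications = 2 - 1 = 1

1


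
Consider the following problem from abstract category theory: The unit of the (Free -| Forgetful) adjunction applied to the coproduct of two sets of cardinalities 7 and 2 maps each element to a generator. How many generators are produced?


The unit eta_X: X -> U(F(X)) of the Free-Forgetful adjunction
maps each element of X to a generator of F(X). For X = S + T (disjoint
union in Set), |S + T| = |S| + |T|.
Total mappings = 7 + 2 = 9.

9


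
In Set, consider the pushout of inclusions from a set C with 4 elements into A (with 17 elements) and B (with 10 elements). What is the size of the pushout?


The pushout A +_C B identifies the images of C in A and B.
|A +_C B| = |A| + |B| - |C| (for injections).
= 17 + 10 - 4 = 23

23


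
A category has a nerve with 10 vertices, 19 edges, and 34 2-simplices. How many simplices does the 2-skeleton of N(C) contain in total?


The 2-skeleton of the nerve N(C) consists of simplices in dimensions 0, 1, 2:
  |N(C)_0| = 10 (objects)
  |N(C)_1| = 19 (morphisms)
  |N(C)_2| = 34 (composable pairs)
Total = 10 + 19 + 34 = 63

63


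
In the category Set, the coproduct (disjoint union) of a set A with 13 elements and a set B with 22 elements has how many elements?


In Set, the coproduct A + B is the disjoint union.
|A + B| = |A| + |B| = 13 + 22 = 35

35


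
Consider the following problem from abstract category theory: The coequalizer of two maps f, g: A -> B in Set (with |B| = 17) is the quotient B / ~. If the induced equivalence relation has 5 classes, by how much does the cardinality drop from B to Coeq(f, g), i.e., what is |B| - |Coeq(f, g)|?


The coequalizer Coeq(f, g) = B / ~ has one element per equivalence class.
|B| = 17, |Coeq(f, g)| = 5.
|B| - |Coeq(f, g)| = 17 - 5 = 12.

12


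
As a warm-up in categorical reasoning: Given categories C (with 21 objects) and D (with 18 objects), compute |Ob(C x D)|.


The product category C x D has objects that are pairs (c, d).
Number of pairs = |Ob(C)| * |Ob(D)| = 21 * 18 = 378

378


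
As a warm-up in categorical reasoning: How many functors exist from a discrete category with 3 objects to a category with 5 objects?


A functor from a discrete category C to D is determined by
where each object maps. Each of the 3 objects of C can map
to any of the 5 objects of D independently.
Number of functors = 5^3 = 125

125


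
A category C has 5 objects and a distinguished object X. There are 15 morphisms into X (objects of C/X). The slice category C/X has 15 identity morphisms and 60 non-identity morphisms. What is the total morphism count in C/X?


In the slice category C/X, objects are morphisms to X.
Identity morphisms: 15 (one per object of C/X).
Non-identity morphisms: 60.
Total = 15 + 60 = 75

75


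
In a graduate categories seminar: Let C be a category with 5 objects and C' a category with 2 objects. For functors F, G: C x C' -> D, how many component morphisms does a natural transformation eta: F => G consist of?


A natural transformation eta: F => G assigns one component morphism per
object of the domain category.
The domain is the product category C x C', so
|Ob(C x C')| = |Ob(C)| * |Ob(C')| = 5 * 2 = 10.
Therefore eta has 10 component morphisms.

10


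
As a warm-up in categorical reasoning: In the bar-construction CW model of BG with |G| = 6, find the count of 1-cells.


In the bar-construction CW model of BG, the n-cells are indexed by
n-tuples [g_1|...|g_n] of non-identity elements of G (degenerate
simplices with some g_i = e do not contribute cells), so there are
(|G| - 1)^n n-cells.
For dim = 1 with |G| = 6:
cells = (6 - 1)^1 = 5^1 = 5

5


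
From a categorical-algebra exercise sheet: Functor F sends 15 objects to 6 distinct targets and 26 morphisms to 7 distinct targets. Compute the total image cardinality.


The image of F consists of distinct objects and distinct morphisms.
|Im(F)| on objects = 6
|Im(F)| on morphisms = 7
Total image cardinality = 6 + 7 = 13

13


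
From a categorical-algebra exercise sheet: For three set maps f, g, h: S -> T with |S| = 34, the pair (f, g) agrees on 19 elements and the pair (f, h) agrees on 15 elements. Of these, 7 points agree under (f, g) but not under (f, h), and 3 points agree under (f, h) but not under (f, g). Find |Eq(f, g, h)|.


Eq(f, g, h) is the triple-agreement set: points in S where all three
maps take the same value. Using inclusion-exclusion on the pairwise data:
Pair (f, g) agrees on 19 points; pair (f, h) on 15 points.
Points agreeing under (f, g) but not (f, h) = 7; under (f, h) but not (f, g) = 3.
Triple-agreement = agreement-in-(f, g) minus points that agree under (f, g) but not (f, h):
|Eq(f, g, h)| = 19 - 7 = 12
(cross-check via (f, h): 15 - 3 = 12.)

12


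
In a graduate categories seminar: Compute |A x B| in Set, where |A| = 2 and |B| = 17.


In Set, the product A x B is the Cartesian product.
By the universal property, |A x B| = |A| * |B|.
|A x B| = 2 * 17 = 34

34


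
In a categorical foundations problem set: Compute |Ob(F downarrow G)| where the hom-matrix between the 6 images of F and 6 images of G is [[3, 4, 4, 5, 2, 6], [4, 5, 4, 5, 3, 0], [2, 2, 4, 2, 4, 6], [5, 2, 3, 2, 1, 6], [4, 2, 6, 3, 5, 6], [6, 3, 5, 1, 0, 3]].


Objects of (F downarrow G) are triples (a, b, h: F(a)->G(b)).
The count equals the sum of all entries in the hom-matrix.
sum(row 0) = 24
sum(row 1) = 21
sum(row 2) = 20
sum(row 3) = 19
sum(row 4) = 26
sum(row 5) = 18
Grand total = 128

128


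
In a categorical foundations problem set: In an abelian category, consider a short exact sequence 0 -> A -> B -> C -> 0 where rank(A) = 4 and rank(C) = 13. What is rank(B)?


For a short exact sequence 0 -> A -> B -> C -> 0,
rank is additive: rank(B) = rank(A) + rank(C).
rank(B) = 4 + 13 = 17

17


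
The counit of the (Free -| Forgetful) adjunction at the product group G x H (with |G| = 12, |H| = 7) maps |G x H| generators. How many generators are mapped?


The counit epsilon_K: F(U(K)) -> K of the Free-Forgetful adjunction
maps |K| generators of F(U(K)) into K. For K = G x H (the product group),
|G x H| = |G| * |H|.
Total generators mapped = 12 * 7 = 84.

84


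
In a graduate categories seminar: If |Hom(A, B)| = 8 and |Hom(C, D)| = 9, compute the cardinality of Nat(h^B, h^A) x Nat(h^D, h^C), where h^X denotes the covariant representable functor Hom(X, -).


By the Yoneda lemma, Nat(h^B, h^A) is isomorphic to Hom(A, B),
so |Nat(h^B, h^A)| = |Hom(A, B)| and |Nat(h^D, h^C)| = |Hom(C, D)|.
|Hom(A, B)| = 8, |Hom(C, D)| = 9.
|Nat(h^B, h^A) x Nat(h^D, h^C)| = 8 * 9 = 72

72


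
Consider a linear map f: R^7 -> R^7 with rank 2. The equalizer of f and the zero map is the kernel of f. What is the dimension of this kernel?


The equalizer of f and the zero map is ker(f).
By the rank-nullity theorem: dim(ker(f)) = dim(domain) - rank(f).
dim(ker(f)) = 7 - 2 = 5

5


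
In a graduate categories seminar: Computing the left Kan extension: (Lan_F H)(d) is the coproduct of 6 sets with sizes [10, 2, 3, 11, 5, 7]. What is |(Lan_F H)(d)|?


Pointwise, the left Kan extension (Lan_F H)(d) is the colimit, indexed
by the comma category (F downarrow d), of H composed with the
projection (F downarrow d) -> C. Here that colimit is given
as a coproduct (disjoint union) of sets, so its cardinality is the
sum of the sizes of the summands.
Coproduct of sets with sizes: 10 + 2 + 3 + 11 + 5 + 7
= 38

38


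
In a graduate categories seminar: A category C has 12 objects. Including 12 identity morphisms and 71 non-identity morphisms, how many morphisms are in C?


Each object has an identity morphism, giving 12 identities.
Adding the 71 non-identity morphisms:
Total = 12 + 71 = 83

83


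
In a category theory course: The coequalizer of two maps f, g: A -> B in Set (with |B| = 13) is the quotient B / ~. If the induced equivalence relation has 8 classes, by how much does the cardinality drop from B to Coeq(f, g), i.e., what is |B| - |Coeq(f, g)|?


The coequalizer Coeq(f, g) = B / ~ has one element per equivalence class.
|B| = 13, |Coeq(f, g)| = 8.
|B| - |Coeq(f, g)| = 13 - 8 = 5.

5


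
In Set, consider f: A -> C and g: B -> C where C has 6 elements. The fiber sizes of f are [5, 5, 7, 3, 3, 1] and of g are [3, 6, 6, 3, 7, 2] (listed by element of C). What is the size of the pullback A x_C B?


The pullback A x_C B consists of pairs (a, b) with f(a) = g(b).
For each element c in C, the fiber product has |f^-1(c)| * |g^-1(c)| elements.
Summing over C: 5 * 3 + 5 * 6 + 7 * 6 + 3 * 3 + 3 * 7 + 1 * 2
= 15 + 30 + 42 + 9 + 21 + 2 = 119

119


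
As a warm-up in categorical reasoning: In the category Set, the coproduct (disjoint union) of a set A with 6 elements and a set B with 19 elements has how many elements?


In Set, the coproduct A + B is the disjoint union.
|A + B| = |A| + |B| = 6 + 19 = 25

25


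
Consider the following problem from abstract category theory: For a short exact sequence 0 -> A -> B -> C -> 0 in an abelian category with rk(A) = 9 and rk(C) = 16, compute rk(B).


For a short exact sequence 0 -> A -> B -> C -> 0,
rank is additive: rank(B) = rank(A) + rank(C).
rank(B) = 9 + 16 = 25

25


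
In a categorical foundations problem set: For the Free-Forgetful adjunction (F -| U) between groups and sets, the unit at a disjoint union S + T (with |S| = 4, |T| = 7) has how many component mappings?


The unit eta_X: X -> U(F(X)) of the Free-Forgetful adjunction
maps each element of X to a generator of F(X). For X = S + T (disjoint
union in Set), |S + T| = |S| + |T|.
Total mappings = 4 + 7 = 11.

11


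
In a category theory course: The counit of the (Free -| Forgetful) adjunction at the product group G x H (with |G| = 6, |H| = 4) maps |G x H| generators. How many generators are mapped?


The counit epsilon_K: F(U(K)) -> K of the Free-Forgetful adjunction
maps |K| generators of F(U(K)) into K. For K = G x H (the product group),
|G x H| = |G| * |H|.
Total generators mapped = 6 * 4 = 24.

24


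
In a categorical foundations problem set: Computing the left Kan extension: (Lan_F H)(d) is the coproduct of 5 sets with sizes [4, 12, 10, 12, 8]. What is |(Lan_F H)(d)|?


Pointwise, the left Kan extension (Lan_F H)(d) is the colimit, indexed
by the comma category (F downarrow d), of H composed with the
projection (F downarrow d) -> C. Here that colimit is given
as a coproduct (disjoint union) of sets, so its cardinality is the
sum of the sizes of the summands.
Coproduct of sets with sizes: 4 + 12 + 10 + 12 + 8
= 46

46


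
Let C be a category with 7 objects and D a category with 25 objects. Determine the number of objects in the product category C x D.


The product category C x D has objects that are pairs (c, d).
Number of pairs = |Ob(C)| * |Ob(D)| = 7 * 25 = 175

175


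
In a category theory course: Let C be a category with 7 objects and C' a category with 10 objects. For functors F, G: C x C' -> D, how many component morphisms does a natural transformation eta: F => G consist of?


A natural transformation eta: F => G assigns one component morphism per
object of the domain category.
The domain is the product category C x C', so
|Ob(C x C')| = |Ob(C)| * |Ob(C')| = 7 * 10 = 70.
Therefore eta has 70 component morphisms.

70


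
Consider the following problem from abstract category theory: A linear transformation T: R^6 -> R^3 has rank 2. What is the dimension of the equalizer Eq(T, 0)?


The equalizer of f and the zero map is ker(f).
By the rank-nullity theorem: dim(ker(f)) = dim(domain) - rank(f).
dim(ker(f)) = 6 - 2 = 4

4


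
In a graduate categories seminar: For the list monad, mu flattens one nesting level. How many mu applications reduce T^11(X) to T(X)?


Each application of mu: T^2 -> T removes one layer of nesting.
Starting at depth 11 (i.e., T^11(X)), we need to reach T(X).
Number of mu applications = 11 - 1 = 10

10


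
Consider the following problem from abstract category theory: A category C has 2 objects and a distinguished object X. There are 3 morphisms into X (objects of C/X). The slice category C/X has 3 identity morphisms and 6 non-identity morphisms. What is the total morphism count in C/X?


In the slice category C/X, objects are morphisms to X.
Identity morphisms: 3 (one per object of C/X).
Non-identity morphisms: 6.
Total = 3 + 6 = 9

9


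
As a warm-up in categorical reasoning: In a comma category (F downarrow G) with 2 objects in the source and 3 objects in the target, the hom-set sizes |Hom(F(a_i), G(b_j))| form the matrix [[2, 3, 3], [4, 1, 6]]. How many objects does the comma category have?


Objects of (F downarrow G) are triples (a, b, h: F(a)->G(b)).
The count equals the sum of all entries in the hom-matrix.
sum(row 0) = 8
sum(row 1) = 11
Grand total = 19

19


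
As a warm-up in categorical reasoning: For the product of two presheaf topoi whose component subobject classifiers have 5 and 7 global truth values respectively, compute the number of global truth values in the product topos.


In a product of presheaf topoi E_1 x E_2, the subobject classifier
is Omega = Omega_1 x Omega_2 (componentwise), so
|Omega(top)| = |Omega_1(top_1)| * |Omega_2(top_2)|.
= 5 * 7 = 35.

35


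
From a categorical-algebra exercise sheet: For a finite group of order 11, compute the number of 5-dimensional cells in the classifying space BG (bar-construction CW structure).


In the bar-construction CW model of BG, the n-cells are indexed by
n-tuples [g_1|...|g_n] of non-identity elements of G (degenerate
simplices with some g_i = e do not contribute cells), so there are
(|G| - 1)^n n-cells.
For dim = 5 with |G| = 11:
cells = (11 - 1)^5 = 10^5 = 100000

100000


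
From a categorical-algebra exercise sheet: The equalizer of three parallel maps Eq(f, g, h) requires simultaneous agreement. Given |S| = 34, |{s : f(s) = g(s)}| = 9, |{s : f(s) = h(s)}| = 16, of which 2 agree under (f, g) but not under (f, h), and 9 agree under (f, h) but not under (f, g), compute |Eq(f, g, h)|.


Eq(f, g, h) is the triple-agreement set: points in S where all three
maps take the same value. Using inclusion-exclusion on the pairwise data:
Pair (f, g) agrees on 9 points; pair (f, h) on 16 points.
Points agreeing under (f, g) but not (f, h) = 2; under (f, h) but not (f, g) = 9.
Triple-agreement = agreement-in-(f, g) minus points that agree under (f, g) but not (f, h):
|Eq(f, g, h)| = 9 - 2 = 7
(cross-check via (f, h): 16 - 9 = 7.)

7


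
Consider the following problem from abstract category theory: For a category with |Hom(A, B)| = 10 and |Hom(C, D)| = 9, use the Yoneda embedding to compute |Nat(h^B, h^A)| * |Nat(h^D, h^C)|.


By the Yoneda lemma, Nat(h^B, h^A) is isomorphic to Hom(A, B),
so |Nat(h^B, h^A)| = |Hom(A, B)| and |Nat(h^D, h^C)| = |Hom(C, D)|.
|Hom(A, B)| = 10, |Hom(C, D)| = 9.
|Nat(h^B, h^A) x Nat(h^D, h^C)| = 10 * 9 = 90

90


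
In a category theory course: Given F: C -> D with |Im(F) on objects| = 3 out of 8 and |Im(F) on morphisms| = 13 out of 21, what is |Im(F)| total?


The image of F consists of distinct objects and distinct morphisms.
|Im(F)| on objects = 3
|Im(F)| on morphisms = 13
Total image cardinality = 3 + 13 = 16

16


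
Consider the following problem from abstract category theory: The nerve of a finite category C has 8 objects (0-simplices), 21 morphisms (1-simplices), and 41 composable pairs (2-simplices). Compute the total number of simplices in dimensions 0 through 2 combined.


The 2-skeleton of the nerve N(C) consists of simplices in dimensions 0, 1, 2:
  |N(C)_0| = 8 (objects)
  |N(C)_1| = 21 (morphisms)
  |N(C)_2| = 41 (composable pairs)
Total = 8 + 21 + 41 = 70

70


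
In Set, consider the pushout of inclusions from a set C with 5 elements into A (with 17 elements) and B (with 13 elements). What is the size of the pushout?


The pushout A +_C B identifies the images of C in A and B.
|A +_C B| = |A| + |B| - |C| (for injections).
= 17 + 13 - 5 = 25

25


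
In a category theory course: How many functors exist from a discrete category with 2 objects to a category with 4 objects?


A functor from a discrete category C to D is determined by
where each object maps. Each of the 2 objects of C can map
to any of the 4 objects of D independently.
Number of functors = 4^2 = 16

16


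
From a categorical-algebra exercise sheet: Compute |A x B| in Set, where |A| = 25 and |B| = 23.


In Set, the product A x B is the Cartesian product.
By the universal property, |A x B| = |A| * |B|.
|A x B| = 25 * 23 = 575

575


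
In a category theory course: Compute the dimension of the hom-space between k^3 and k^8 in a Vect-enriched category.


In Vect-enriched categories, Hom(k^n, k^m) is the space of m x n matrices.
dim(Hom(k^3, k^8)) = 8 * 3 = 24

24


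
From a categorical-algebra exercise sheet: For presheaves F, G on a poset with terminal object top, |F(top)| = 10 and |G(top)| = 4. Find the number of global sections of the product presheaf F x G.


Global sections of a presheaf on a poset with terminal top satisfy
Gamma(H) ~ H(top). Presheaves admit pointwise products, so
(F x G)(top) = F(top) x G(top) (Cartesian product).
|Gamma(F x G)| = |F(top)| * |G(top)| = 10 * 4 = 40.

40


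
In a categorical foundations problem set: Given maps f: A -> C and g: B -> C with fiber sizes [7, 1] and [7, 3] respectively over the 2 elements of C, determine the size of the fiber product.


The pullback A x_C B consists of pairs (a, b) with f(a) = g(b).
For each element c in C, the fiber product has |f^-1(c)| * |g^-1(c)| elements.
Summing over C: 7 * 7 + 1 * 3
= 49 + 3 = 52

52


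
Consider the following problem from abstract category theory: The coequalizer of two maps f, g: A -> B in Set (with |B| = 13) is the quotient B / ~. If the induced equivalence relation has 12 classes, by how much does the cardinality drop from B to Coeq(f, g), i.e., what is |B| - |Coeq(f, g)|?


The coequalizer Coeq(f, g) = B / ~ has one element per equivalence class.
|B| = 13, |Coeq(f, g)| = 12.
|B| - |Coeq(f, g)| = 13 - 12 = 1.

1


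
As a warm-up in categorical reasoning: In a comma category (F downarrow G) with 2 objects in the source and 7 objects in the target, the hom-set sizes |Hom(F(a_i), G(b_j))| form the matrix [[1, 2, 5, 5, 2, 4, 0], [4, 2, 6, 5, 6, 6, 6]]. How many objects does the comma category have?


Objects of (F downarrow G) are triples (a, b, h: F(a)->G(b)).
The count equals the sum of all entries in the hom-matrix.
sum(row 0) = 19
sum(row 1) = 35
Grand total = 54

54


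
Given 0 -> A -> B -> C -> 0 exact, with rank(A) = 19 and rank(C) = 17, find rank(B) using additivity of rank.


For a short exact sequence 0 -> A -> B -> C -> 0,
rank is additive: rank(B) = rank(A) + rank(C).
rank(B) = 19 + 17 = 36

36


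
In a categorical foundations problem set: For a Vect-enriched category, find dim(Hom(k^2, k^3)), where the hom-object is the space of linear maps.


In Vect-enriched categories, Hom(k^n, k^m) is the space of m x n matrices.
dim(Hom(k^2, k^3)) = 3 * 2 = 6

6


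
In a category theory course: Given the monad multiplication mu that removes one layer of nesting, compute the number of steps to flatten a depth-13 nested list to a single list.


Each application of mu: T^2 -> T removes one layer of nesting.
Starting at depth 13 (i.e., T^13(X)), we need to reach T(X).
Number of mu applications = 13 - 1 = 12

12
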